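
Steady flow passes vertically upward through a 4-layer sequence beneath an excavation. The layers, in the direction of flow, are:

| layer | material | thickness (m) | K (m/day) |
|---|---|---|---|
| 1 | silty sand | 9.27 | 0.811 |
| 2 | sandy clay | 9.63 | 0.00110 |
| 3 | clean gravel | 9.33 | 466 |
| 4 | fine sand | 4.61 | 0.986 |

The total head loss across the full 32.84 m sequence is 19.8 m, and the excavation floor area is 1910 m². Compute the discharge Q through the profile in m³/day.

4.31

Flow is perpendicular to layering, so the layers act in series and the equivalent K is the thickness-weighted harmonic mean.
Total thickness L = 9.27 + 9.63 + 9.33 + 4.61 = 32.84 m.
Σ(b_i/K_i) = 9.27/0.811 + 9.63/0.00110 + 9.33/466 + 4.61/0.986 = 8771 d.
K_eq = L / Σ(b_i/K_i) = 32.84 / 8771 = 0.003744 m/day.
Q = K_eq · A · (Δh/L) = 0.003744 × 1910 × (19.8/32.84) = 4.312 m³/day.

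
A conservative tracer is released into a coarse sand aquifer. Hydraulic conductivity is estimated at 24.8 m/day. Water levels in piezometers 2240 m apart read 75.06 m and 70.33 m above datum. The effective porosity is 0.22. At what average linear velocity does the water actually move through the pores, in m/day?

Hydraulic gradient i = (75.06 − 70.33) / 2240 = 4.73 / 2240 = 0.002112.
Darcy flux q = K · i = 24.80 × 0.002112 = 0.05237 m/day.
Seepage velocity v = q / n_e = 0.05237 / 0.22 = 0.2380 m/day.

0.238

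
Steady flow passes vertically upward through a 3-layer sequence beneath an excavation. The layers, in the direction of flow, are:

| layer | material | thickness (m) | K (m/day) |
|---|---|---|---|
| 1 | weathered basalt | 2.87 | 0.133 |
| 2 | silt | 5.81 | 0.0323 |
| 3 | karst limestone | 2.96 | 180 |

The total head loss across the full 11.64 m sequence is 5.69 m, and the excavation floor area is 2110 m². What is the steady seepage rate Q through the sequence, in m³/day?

Flow is perpendicular to layering, so the layers act in series and the equivalent K is the thickness-weighted harmonic mean.
Total thickness L = 2.87 + 5.81 + 2.96 = 11.64 m.
Σ(b_i/K_i) = 2.87/0.133 + 5.81/0.0323 + 2.96/180 = 201.5 d.
K_eq = L / Σ(b_i/K_i) = 11.64 / 201.5 = 0.05777 m/day.
Q = K_eq · A · (Δh/L) = 0.05777 × 2110 × (5.69/11.64) = 59.59 m³/day.

59.6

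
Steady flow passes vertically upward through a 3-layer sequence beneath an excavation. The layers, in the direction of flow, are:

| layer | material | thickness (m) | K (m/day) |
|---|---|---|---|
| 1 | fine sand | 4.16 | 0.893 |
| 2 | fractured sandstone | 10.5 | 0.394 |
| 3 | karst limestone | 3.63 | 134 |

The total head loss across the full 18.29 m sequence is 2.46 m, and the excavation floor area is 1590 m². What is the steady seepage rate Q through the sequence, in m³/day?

125

Flow is perpendicular to layering, so the layers act in series and the equivalent K is the thickness-weighted harmonic mean.
Total thickness L = 4.16 + 10.5 + 3.63 = 18.29 m.
Σ(b_i/K_i) = 4.16/0.893 + 10.5/0.394 + 3.63/134 = 31.34 d.
K_eq = L / Σ(b_i/K_i) = 18.29 / 31.34 = 0.5837 m/day.
Q = K_eq · A · (Δh/L) = 0.5837 × 1590 × (2.46/18.29) = 124.8 m³/day.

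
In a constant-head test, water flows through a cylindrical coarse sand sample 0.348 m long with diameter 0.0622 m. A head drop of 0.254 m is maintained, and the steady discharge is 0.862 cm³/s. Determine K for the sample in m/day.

Cross-sectional area A = π·(d/2)² = π × (0.0622/2)² = 0.003039 m².
Convert discharge: 0.862 cm³/s = 8.620e-07 m³/s.
Darcy's law rearranged: K = Q·L / (A·Δh) = 8.620e-07 × 0.348 / (0.003039 × 0.254) = 0.0003887 m/s = 33.58 m/day.

33.6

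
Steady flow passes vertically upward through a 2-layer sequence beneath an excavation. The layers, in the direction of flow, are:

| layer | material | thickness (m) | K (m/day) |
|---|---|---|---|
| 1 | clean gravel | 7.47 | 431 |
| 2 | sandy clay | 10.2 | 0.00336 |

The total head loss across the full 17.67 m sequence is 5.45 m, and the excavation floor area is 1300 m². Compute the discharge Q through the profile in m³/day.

2.33

Flow is perpendicular to layering, so the layers act in series and the equivalent K is the thickness-weighted harmonic mean.
Total thickness L = 7.47 + 10.2 = 17.67 m.
Σ(b_i/K_i) = 7.47/431 + 10.2/0.00336 = 3036 d.
K_eq = L / Σ(b_i/K_i) = 17.67 / 3036 = 0.005821 m/day.
Q = K_eq · A · (Δh/L) = 0.005821 × 1300 × (5.45/17.67) = 2.334 m³/day.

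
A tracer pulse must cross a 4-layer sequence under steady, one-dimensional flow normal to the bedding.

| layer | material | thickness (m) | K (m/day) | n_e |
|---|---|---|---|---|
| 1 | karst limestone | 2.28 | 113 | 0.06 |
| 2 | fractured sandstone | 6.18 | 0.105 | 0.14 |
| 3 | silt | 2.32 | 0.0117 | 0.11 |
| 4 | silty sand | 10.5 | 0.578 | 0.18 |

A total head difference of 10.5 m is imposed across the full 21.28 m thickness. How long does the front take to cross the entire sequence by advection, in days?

82.5

With flow normal to the layers, continuity requires the same specific discharge q through every layer.
Σ(b_i/K_i) = 2.28/113 + 6.18/0.105 + 2.32/0.0117 + 10.5/0.578 = 275.3 d.
q = Δh / Σ(b_i/K_i) = 10.5 / 275.3 = 0.03814 m/day.
In each layer the seepage velocity is v_i = q/n_i, so the layer transit time is t_i = b_i·n_i / q:
  layer 1 (karst limestone): t_1 = 2.28 × 0.06 / 0.03814 = 3.587 d
  layer 2 (fractured sandstone): t_2 = 6.18 × 0.14 / 0.03814 = 22.69 d
  layer 3 (silt): t_3 = 2.32 × 0.11 / 0.03814 = 6.692 d
  layer 4 (silty sand): t_4 = 10.5 × 0.18 / 0.03814 = 49.56 d
Total t = Σ t_i = 82.53 days.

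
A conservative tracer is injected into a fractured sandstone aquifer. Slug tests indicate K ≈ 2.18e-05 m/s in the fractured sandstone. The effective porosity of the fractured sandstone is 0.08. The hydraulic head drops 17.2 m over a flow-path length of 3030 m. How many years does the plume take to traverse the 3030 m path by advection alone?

Convert K: 2.18e-05 m/s × 86400 = 1.884 m/day.
Hydraulic gradient i = Δh / L = 17.2 / 3030 = 0.005677.
Darcy flux q = K · i = 1.884 × 0.005677 = 0.01069 m/day.
Seepage velocity v = q / n_e = 0.01069 / 0.08 = 0.1336 m/day.
Travel time t = L / v = 3030 / 0.1336 = 22671 days = 62.07 years.

62.1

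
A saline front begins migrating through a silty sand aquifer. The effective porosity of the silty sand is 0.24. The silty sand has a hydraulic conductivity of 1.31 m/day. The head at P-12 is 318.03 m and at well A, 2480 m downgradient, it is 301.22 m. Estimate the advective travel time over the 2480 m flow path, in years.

184

Hydraulic gradient i = (318.03 − 301.22) / 2480 = 16.81 / 2480 = 0.006778.
Darcy flux q = K · i = 1.310 × 0.006778 = 0.008879 m/day.
Seepage velocity v = q / n_e = 0.008879 / 0.24 = 0.03700 m/day.
Travel time t = L / v = 2480 / 0.03700 = 67031 days = 183.5 years.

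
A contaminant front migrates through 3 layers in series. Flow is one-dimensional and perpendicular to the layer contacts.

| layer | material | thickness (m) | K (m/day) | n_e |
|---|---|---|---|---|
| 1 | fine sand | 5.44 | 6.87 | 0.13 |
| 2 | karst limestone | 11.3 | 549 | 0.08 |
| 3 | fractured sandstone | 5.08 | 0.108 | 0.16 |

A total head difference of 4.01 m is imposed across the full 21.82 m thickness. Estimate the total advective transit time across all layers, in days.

28.9

With flow normal to the layers, continuity requires the same specific discharge q through every layer.
Σ(b_i/K_i) = 5.44/6.87 + 11.3/549 + 5.08/0.108 = 47.85 d.
q = Δh / Σ(b_i/K_i) = 4.01 / 47.85 = 0.08380 m/day.
In each layer the seepage velocity is v_i = q/n_i, so the layer transit time is t_i = b_i·n_i / q:
  layer 1 (fine sand): t_1 = 5.44 × 0.13 / 0.08380 = 8.439 d
  layer 2 (karst limestone): t_2 = 11.3 × 0.08 / 0.08380 = 10.79 d
  layer 3 (fractured sandstone): t_3 = 5.08 × 0.16 / 0.08380 = 9.699 d
Total t = Σ t_i = 28.92 days.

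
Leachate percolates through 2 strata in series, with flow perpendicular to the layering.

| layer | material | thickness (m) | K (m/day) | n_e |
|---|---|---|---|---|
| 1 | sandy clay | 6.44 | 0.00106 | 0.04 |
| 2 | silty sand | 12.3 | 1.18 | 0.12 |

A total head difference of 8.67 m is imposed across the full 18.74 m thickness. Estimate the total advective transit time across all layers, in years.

3.33

With flow normal to the layers, continuity requires the same specific discharge q through every layer.
Σ(b_i/K_i) = 6.44/0.00106 + 12.3/1.18 = 6086 d.
q = Δh / Σ(b_i/K_i) = 8.67 / 6086 = 0.001425 m/day.
In each layer the seepage velocity is v_i = q/n_i, so the layer transit time is t_i = b_i·n_i / q:
  layer 1 (sandy clay): t_1 = 6.44 × 0.04 / 0.001425 = 180.8 d
  layer 2 (silty sand): t_2 = 12.3 × 0.12 / 0.001425 = 1036 d
Total t = Σ t_i = 1217 days = 3.332 years.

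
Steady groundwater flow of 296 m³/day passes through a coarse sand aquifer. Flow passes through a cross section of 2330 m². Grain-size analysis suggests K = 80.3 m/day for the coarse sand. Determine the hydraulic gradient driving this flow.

From Q = K·A·i, i = Q / (K·A) = 296 / (80.30 × 2330) = 0.001582.

0.00158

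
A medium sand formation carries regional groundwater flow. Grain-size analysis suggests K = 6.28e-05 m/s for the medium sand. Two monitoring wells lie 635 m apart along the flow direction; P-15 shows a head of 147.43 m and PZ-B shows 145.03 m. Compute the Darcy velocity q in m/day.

Convert K: 6.28e-05 m/s × 86400 = 5.426 m/day.
Hydraulic gradient i = (147.43 − 145.03) / 635 = 2.4 / 635 = 0.003780.
Specific discharge q = K · i = 5.426 × 0.003780 = 0.02051 m/day.

0.0205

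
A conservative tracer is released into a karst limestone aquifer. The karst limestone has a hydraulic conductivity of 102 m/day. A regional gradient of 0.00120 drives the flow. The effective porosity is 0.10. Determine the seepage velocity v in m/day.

1.22

Hydraulic gradient i = 0.00120.
Darcy flux q = K · i = 102.0 × 0.001200 = 0.1224 m/day.
Seepage velocity v = q / n_e = 0.1224 / 0.10 = 1.224 m/day.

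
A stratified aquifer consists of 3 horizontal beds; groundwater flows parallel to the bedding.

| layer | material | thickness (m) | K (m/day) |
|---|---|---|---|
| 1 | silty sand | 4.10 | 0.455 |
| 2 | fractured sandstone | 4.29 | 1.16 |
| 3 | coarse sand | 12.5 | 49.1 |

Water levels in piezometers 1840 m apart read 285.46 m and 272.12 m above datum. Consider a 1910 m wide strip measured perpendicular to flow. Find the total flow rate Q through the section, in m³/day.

Flow is parallel to layering, so each bed carries its own Darcy discharge and the transmissivities add.
Σ(K_i·b_i) = 0.455×4.10 + 1.16×4.29 + 49.1×12.5 = 620.6 m²/day.
Hydraulic gradient i = (285.46 − 272.12) / 1840 = 13.34 / 1840 = 0.007250.
Q = Σ(K_i·b_i) · W · i = 620.6 × 1910 × 0.007250 = 8594 m³/day.

8590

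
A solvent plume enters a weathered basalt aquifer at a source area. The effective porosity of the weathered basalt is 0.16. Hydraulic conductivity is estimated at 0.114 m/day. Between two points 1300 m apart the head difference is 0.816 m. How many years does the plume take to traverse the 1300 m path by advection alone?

Hydraulic gradient i = Δh / L = 0.816 / 1300 = 0.0006277.
Darcy flux q = K · i = 0.1140 × 0.0006277 = 7.156e-05 m/day.
Seepage velocity v = q / n_e = 7.156e-05 / 0.16 = 0.0004472 m/day.
Travel time t = L / v = 1300 / 0.0004472 = 2.907e+06 days = 7958 years.

7960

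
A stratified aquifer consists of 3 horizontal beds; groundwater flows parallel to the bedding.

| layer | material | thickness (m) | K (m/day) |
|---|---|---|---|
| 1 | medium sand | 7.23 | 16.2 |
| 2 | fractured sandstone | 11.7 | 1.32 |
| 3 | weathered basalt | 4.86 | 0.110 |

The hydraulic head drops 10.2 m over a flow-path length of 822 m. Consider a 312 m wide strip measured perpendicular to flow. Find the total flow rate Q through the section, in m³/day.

515

Flow is parallel to layering, so each bed carries its own Darcy discharge and the transmissivities add.
Σ(K_i·b_i) = 16.2×7.23 + 1.32×11.7 + 0.110×4.86 = 133.1 m²/day.
Hydraulic gradient i = Δh / L = 10.2 / 822 = 0.01241.
Q = Σ(K_i·b_i) · W · i = 133.1 × 312 × 0.01241 = 515.3 m³/day.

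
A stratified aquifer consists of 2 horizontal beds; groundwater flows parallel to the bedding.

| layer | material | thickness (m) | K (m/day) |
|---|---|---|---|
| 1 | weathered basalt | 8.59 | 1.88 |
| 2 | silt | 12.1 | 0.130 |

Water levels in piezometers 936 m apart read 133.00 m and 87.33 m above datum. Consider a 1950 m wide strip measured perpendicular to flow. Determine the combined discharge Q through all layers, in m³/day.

1690

Flow is parallel to layering, so each bed carries its own Darcy discharge and the transmissivities add.
Σ(K_i·b_i) = 1.88×8.59 + 0.130×12.1 = 17.72 m²/day.
Hydraulic gradient i = (133.00 − 87.33) / 936 = 45.67 / 936 = 0.04879.
Q = Σ(K_i·b_i) · W · i = 17.72 × 1950 × 0.04879 = 1686 m³/day.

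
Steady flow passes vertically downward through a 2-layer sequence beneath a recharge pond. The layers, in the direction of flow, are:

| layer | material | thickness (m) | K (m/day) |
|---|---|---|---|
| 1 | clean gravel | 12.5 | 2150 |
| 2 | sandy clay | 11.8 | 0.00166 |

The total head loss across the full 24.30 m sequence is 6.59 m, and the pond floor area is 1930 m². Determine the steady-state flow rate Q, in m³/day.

Flow is perpendicular to layering, so the layers act in series and the equivalent K is the thickness-weighted harmonic mean.
Total thickness L = 12.5 + 11.8 = 24.30 m.
Σ(b_i/K_i) = 12.5/2150 + 11.8/0.00166 = 7108 d.
K_eq = L / Σ(b_i/K_i) = 24.30 / 7108 = 0.003418 m/day.
Q = K_eq · A · (Δh/L) = 0.003418 × 1930 × (6.59/24.30) = 1.789 m³/day.

1.79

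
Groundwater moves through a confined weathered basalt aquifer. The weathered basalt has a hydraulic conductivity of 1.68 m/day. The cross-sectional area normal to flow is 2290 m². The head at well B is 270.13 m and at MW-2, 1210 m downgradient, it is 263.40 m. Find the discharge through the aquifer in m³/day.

21.4

Hydraulic gradient i = (270.13 − 263.40) / 1210 = 6.73 / 1210 = 0.005562.
Darcy's law: Q = K · A · i = 1.680 × 2290 × 0.005562 = 21.40 m³/day.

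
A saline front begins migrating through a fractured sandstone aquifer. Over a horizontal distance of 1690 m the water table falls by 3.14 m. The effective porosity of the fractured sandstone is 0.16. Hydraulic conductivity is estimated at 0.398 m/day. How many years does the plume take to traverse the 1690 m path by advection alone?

1000

Hydraulic gradient i = Δh / L = 3.14 / 1690 = 0.001858.
Darcy flux q = K · i = 0.3980 × 0.001858 = 0.0007395 m/day.
Seepage velocity v = q / n_e = 0.0007395 / 0.16 = 0.004622 m/day.
Travel time t = L / v = 1690 / 0.004622 = 3.657e+05 days = 1001 years.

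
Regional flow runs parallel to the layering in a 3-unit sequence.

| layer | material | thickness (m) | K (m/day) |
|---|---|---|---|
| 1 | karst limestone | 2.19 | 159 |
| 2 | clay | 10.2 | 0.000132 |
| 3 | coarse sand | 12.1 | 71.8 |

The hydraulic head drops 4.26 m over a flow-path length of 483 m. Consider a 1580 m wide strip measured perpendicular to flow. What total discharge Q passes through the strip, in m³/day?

Flow is parallel to layering, so each bed carries its own Darcy discharge and the transmissivities add.
Σ(K_i·b_i) = 159×2.19 + 0.000132×10.2 + 71.8×12.1 = 1217 m²/day.
Hydraulic gradient i = Δh / L = 4.26 / 483 = 0.008820.
Q = Σ(K_i·b_i) · W · i = 1217 × 1580 × 0.008820 = 16959 m³/day.

17000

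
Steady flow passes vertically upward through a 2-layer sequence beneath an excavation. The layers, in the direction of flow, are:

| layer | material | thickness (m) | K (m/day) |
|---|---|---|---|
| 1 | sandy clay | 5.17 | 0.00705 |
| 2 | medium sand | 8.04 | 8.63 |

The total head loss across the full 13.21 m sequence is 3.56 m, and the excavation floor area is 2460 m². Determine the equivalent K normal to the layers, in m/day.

Flow is perpendicular to layering, so the layers act in series and the equivalent K is the thickness-weighted harmonic mean.
Total thickness L = 5.17 + 8.04 = 13.21 m.
Σ(b_i/K_i) = 5.17/0.00705 + 8.04/8.63 = 734.3 d.
K_eq = L / Σ(b_i/K_i) = 13.21 / 734.3 = 0.01799 m/day.

0.0180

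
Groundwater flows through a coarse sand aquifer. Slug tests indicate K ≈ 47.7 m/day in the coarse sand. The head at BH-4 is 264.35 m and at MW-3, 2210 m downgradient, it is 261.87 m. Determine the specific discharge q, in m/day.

0.0535

Hydraulic gradient i = (264.35 − 261.87) / 2210 = 2.48 / 2210 = 0.001122.
Specific discharge q = K · i = 47.70 × 0.001122 = 0.05353 m/day.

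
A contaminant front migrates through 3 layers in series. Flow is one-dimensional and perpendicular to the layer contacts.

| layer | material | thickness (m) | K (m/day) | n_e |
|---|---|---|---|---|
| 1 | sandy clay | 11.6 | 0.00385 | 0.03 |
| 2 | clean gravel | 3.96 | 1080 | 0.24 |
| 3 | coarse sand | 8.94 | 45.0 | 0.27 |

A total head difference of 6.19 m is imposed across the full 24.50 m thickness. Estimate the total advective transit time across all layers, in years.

With flow normal to the layers, continuity requires the same specific discharge q through every layer.
Σ(b_i/K_i) = 11.6/0.00385 + 3.96/1080 + 8.94/45.0 = 3013 d.
q = Δh / Σ(b_i/K_i) = 6.19 / 3013 = 0.002054 m/day.
In each layer the seepage velocity is v_i = q/n_i, so the layer transit time is t_i = b_i·n_i / q:
  layer 1 (sandy clay): t_1 = 11.6 × 0.03 / 0.002054 = 169.4 d
  layer 2 (clean gravel): t_2 = 3.96 × 0.24 / 0.002054 = 462.6 d
  layer 3 (coarse sand): t_3 = 8.94 × 0.27 / 0.002054 = 1175 d
Total t = Σ t_i = 1807 days = 4.947 years.

4.95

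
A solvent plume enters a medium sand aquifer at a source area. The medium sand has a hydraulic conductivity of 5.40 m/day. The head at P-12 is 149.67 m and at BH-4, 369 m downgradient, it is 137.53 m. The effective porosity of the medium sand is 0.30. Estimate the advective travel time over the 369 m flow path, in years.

1.71

Hydraulic gradient i = (149.67 − 137.53) / 369 = 12.14 / 369 = 0.03290.
Darcy flux q = K · i = 5.400 × 0.03290 = 0.1777 m/day.
Seepage velocity v = q / n_e = 0.1777 / 0.30 = 0.5922 m/day.
Travel time t = L / v = 369 / 0.5922 = 623.1 days = 1.706 years.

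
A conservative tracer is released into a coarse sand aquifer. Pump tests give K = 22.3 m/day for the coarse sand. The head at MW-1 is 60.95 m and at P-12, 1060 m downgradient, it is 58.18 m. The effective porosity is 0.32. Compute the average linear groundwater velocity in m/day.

Hydraulic gradient i = (60.95 − 58.18) / 1060 = 2.77 / 1060 = 0.002613.
Darcy flux q = K · i = 22.30 × 0.002613 = 0.05827 m/day.
Seepage velocity v = q / n_e = 0.05827 / 0.32 = 0.1821 m/day.

0.182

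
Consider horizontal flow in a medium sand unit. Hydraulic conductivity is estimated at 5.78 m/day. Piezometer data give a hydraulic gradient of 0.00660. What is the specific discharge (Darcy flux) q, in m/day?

0.0381

Hydraulic gradient i = 0.00660.
Specific discharge q = K · i = 5.780 × 0.006600 = 0.03815 m/day.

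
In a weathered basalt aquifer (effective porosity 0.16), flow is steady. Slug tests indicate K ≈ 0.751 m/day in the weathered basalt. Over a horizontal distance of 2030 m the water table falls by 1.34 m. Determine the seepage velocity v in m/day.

Hydraulic gradient i = Δh / L = 1.34 / 2030 = 0.0006601.
Darcy flux q = K · i = 0.7510 × 0.0006601 = 0.0004957 m/day.
Seepage velocity v = q / n_e = 0.0004957 / 0.16 = 0.003098 m/day.

0.00310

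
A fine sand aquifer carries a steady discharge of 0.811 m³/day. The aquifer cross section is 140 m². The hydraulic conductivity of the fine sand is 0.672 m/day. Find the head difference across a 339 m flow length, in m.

2.92

From Q = K·A·i, i = Q / (K·A) = 0.811 / (0.6720 × 140.0) = 0.008620.
Head loss Δh = i · L = 0.008620 × 339 = 2.922 m.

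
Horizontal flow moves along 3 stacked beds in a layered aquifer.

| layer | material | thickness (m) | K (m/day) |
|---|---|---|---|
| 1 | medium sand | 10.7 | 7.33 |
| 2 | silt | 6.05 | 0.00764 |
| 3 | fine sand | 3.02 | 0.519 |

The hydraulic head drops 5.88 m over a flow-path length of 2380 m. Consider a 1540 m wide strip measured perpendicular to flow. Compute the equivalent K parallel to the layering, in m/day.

Flow is parallel to layering, so each bed carries its own Darcy discharge and the transmissivities add.
Σ(K_i·b_i) = 7.33×10.7 + 0.00764×6.05 + 0.519×3.02 = 80.04 m²/day.
Total thickness b = 19.77 m, so K_eq = Σ(K_i·b_i)/b = 4.049 m/day.

4.05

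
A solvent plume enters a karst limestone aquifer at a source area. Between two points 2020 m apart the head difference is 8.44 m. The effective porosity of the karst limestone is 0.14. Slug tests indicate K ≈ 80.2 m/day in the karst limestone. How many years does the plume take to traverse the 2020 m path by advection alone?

Hydraulic gradient i = Δh / L = 8.44 / 2020 = 0.004178.
Darcy flux q = K · i = 80.20 × 0.004178 = 0.3351 m/day.
Seepage velocity v = q / n_e = 0.3351 / 0.14 = 2.394 m/day.
Travel time t = L / v = 2020 / 2.394 = 843.9 days = 2.311 years.

2.31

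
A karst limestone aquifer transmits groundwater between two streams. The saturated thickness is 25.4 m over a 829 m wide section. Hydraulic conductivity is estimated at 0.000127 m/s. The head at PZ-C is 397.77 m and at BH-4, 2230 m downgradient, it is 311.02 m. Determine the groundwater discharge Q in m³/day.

8990

Convert K: 0.000127 m/s × 86400 = 10.97 m/day.
Cross-sectional area A = 829 × 25.4 = 21057 m².
Hydraulic gradient i = (397.77 − 311.02) / 2230 = 86.75 / 2230 = 0.03890.
Darcy's law: Q = K · A · i = 10.97 × 21057 × 0.03890 = 8988 m³/day.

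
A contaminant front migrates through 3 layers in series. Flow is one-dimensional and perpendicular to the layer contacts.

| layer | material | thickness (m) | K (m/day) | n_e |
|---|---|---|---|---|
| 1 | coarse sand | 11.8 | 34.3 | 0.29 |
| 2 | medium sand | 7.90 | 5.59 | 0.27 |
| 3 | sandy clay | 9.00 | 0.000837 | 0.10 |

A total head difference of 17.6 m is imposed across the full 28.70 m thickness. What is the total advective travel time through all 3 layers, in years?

10.8

With flow normal to the layers, continuity requires the same specific discharge q through every layer.
Σ(b_i/K_i) = 11.8/34.3 + 7.90/5.59 + 9.00/0.000837 = 10754 d.
q = Δh / Σ(b_i/K_i) = 17.6 / 10754 = 0.001637 m/day.
In each layer the seepage velocity is v_i = q/n_i, so the layer transit time is t_i = b_i·n_i / q:
  layer 1 (coarse sand): t_1 = 11.8 × 0.29 / 0.001637 = 2091 d
  layer 2 (medium sand): t_2 = 7.90 × 0.27 / 0.001637 = 1303 d
  layer 3 (sandy clay): t_3 = 9.00 × 0.10 / 0.001637 = 549.9 d
Total t = Σ t_i = 3944 days = 10.80 years.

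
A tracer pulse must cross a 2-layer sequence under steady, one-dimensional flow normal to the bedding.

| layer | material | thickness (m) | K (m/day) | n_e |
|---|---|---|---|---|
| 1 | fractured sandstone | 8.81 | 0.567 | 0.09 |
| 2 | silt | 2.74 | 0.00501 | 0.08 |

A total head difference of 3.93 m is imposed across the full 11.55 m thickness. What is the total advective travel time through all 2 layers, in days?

With flow normal to the layers, continuity requires the same specific discharge q through every layer.
Σ(b_i/K_i) = 8.81/0.567 + 2.74/0.00501 = 562.4 d.
q = Δh / Σ(b_i/K_i) = 3.93 / 562.4 = 0.006987 m/day.
In each layer the seepage velocity is v_i = q/n_i, so the layer transit time is t_i = b_i·n_i / q:
  layer 1 (fractured sandstone): t_1 = 8.81 × 0.09 / 0.006987 = 113.5 d
  layer 2 (silt): t_2 = 2.74 × 0.08 / 0.006987 = 31.37 d
Total t = Σ t_i = 144.8 days.

145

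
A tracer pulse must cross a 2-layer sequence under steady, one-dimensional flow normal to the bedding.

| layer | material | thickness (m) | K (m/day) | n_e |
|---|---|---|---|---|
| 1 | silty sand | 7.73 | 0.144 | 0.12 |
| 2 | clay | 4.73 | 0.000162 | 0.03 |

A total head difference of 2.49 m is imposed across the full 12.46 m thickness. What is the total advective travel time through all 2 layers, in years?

With flow normal to the layers, continuity requires the same specific discharge q through every layer.
Σ(b_i/K_i) = 7.73/0.144 + 4.73/0.000162 = 29251 d.
q = Δh / Σ(b_i/K_i) = 2.49 / 29251 = 8.512e-05 m/day.
In each layer the seepage velocity is v_i = q/n_i, so the layer transit time is t_i = b_i·n_i / q:
  layer 1 (silty sand): t_1 = 7.73 × 0.12 / 8.512e-05 = 10897 d
  layer 2 (clay): t_2 = 4.73 × 0.03 / 8.512e-05 = 1667 d
Total t = Σ t_i = 12564 days = 34.40 years.

34.4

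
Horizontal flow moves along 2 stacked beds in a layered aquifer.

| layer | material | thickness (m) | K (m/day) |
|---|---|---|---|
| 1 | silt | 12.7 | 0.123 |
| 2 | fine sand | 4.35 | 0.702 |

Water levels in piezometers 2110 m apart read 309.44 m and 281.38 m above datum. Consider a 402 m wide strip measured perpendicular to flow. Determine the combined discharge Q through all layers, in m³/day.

Flow is parallel to layering, so each bed carries its own Darcy discharge and the transmissivities add.
Σ(K_i·b_i) = 0.123×12.7 + 0.702×4.35 = 4.616 m²/day.
Hydraulic gradient i = (309.44 − 281.38) / 2110 = 28.06 / 2110 = 0.01330.
Q = Σ(K_i·b_i) · W · i = 4.616 × 402 × 0.01330 = 24.68 m³/day.

24.7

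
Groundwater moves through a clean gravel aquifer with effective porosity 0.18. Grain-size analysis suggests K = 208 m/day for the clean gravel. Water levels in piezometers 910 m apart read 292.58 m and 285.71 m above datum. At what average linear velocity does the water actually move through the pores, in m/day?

Hydraulic gradient i = (292.58 − 285.71) / 910 = 6.87 / 910 = 0.007549.
Darcy flux q = K · i = 208.0 × 0.007549 = 1.570 m/day.
Seepage velocity v = q / n_e = 1.570 / 0.18 = 8.724 m/day.

8.72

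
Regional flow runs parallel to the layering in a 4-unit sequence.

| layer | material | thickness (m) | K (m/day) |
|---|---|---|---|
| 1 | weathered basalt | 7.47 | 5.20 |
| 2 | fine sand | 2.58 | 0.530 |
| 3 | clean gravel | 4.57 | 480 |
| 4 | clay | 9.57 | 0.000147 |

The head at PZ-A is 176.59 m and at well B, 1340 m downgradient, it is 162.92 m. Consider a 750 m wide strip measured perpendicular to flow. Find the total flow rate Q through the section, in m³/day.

Flow is parallel to layering, so each bed carries its own Darcy discharge and the transmissivities add.
Σ(K_i·b_i) = 5.20×7.47 + 0.530×2.58 + 480×4.57 + 0.000147×9.57 = 2234 m²/day.
Hydraulic gradient i = (176.59 − 162.92) / 1340 = 13.67 / 1340 = 0.01020.
Q = Σ(K_i·b_i) · W · i = 2234 × 750 × 0.01020 = 17091 m³/day.

17100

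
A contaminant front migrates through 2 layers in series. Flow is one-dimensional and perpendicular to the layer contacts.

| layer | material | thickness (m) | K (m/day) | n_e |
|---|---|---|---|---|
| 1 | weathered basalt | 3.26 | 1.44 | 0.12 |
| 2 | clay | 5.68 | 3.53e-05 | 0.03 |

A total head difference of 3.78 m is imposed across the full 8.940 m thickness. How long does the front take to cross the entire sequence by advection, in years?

65.5

With flow normal to the layers, continuity requires the same specific discharge q through every layer.
Σ(b_i/K_i) = 3.26/1.44 + 5.68/3.53e-05 = 1.609e+05 d.
q = Δh / Σ(b_i/K_i) = 3.78 / 1.609e+05 = 2.349e-05 m/day.
In each layer the seepage velocity is v_i = q/n_i, so the layer transit time is t_i = b_i·n_i / q:
  layer 1 (weathered basalt): t_1 = 3.26 × 0.12 / 2.349e-05 = 16653 d
  layer 2 (clay): t_2 = 5.68 × 0.03 / 2.349e-05 = 7254 d
Total t = Σ t_i = 23906 days = 65.45 years.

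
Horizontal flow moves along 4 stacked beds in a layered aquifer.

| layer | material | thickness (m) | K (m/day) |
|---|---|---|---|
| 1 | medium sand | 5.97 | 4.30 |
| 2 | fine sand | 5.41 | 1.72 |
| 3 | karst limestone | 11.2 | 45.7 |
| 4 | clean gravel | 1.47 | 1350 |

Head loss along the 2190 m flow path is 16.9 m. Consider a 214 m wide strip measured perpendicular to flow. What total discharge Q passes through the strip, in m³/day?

Flow is parallel to layering, so each bed carries its own Darcy discharge and the transmissivities add.
Σ(K_i·b_i) = 4.30×5.97 + 1.72×5.41 + 45.7×11.2 + 1350×1.47 = 2531 m²/day.
Hydraulic gradient i = Δh / L = 16.9 / 2190 = 0.007717.
Q = Σ(K_i·b_i) · W · i = 2531 × 214 × 0.007717 = 4180 m³/day.

4180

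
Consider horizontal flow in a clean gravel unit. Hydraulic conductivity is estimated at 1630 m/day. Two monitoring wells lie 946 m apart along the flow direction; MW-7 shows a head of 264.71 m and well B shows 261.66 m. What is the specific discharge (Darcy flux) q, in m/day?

Hydraulic gradient i = (264.71 − 261.66) / 946 = 3.05 / 946 = 0.003224.
Specific discharge q = K · i = 1630 × 0.003224 = 5.255 m/day.

5.26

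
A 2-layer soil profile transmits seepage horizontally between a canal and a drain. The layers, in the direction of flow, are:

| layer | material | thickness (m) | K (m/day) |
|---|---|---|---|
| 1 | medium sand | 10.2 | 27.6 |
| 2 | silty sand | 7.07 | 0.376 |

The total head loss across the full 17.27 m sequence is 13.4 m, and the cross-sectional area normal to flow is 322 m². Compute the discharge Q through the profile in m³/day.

225

Flow is perpendicular to layering, so the layers act in series and the equivalent K is the thickness-weighted harmonic mean.
Total thickness L = 10.2 + 7.07 = 17.27 m.
Σ(b_i/K_i) = 10.2/27.6 + 7.07/0.376 = 19.17 d.
K_eq = L / Σ(b_i/K_i) = 17.27 / 19.17 = 0.9008 m/day.
Q = K_eq · A · (Δh/L) = 0.9008 × 322 × (13.4/17.27) = 225.0 m³/day.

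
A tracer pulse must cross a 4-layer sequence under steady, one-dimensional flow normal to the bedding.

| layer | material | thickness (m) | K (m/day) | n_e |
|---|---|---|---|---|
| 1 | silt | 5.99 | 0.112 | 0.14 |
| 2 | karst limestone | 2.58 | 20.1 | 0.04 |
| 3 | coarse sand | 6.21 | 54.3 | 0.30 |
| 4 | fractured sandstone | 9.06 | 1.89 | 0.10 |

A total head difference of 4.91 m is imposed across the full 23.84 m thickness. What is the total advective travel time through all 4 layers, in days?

44.2

With flow normal to the layers, continuity requires the same specific discharge q through every layer.
Σ(b_i/K_i) = 5.99/0.112 + 2.58/20.1 + 6.21/54.3 + 9.06/1.89 = 58.52 d.
q = Δh / Σ(b_i/K_i) = 4.91 / 58.52 = 0.08391 m/day.
In each layer the seepage velocity is v_i = q/n_i, so the layer transit time is t_i = b_i·n_i / q:
  layer 1 (silt): t_1 = 5.99 × 0.14 / 0.08391 = 9.995 d
  layer 2 (karst limestone): t_2 = 2.58 × 0.04 / 0.08391 = 1.230 d
  layer 3 (coarse sand): t_3 = 6.21 × 0.30 / 0.08391 = 22.20 d
  layer 4 (fractured sandstone): t_4 = 9.06 × 0.10 / 0.08391 = 10.80 d
Total t = Σ t_i = 44.23 days.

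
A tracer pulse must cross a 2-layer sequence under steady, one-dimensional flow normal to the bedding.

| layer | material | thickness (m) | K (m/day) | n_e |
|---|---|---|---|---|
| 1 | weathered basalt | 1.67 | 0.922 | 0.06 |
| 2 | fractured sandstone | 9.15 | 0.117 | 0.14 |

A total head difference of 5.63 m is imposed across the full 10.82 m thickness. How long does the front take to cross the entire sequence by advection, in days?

With flow normal to the layers, continuity requires the same specific discharge q through every layer.
Σ(b_i/K_i) = 1.67/0.922 + 9.15/0.117 = 80.02 d.
q = Δh / Σ(b_i/K_i) = 5.63 / 80.02 = 0.07036 m/day.
In each layer the seepage velocity is v_i = q/n_i, so the layer transit time is t_i = b_i·n_i / q:
  layer 1 (weathered basalt): t_1 = 1.67 × 0.06 / 0.07036 = 1.424 d
  layer 2 (fractured sandstone): t_2 = 9.15 × 0.14 / 0.07036 = 18.21 d
Total t = Σ t_i = 19.63 days.

19.6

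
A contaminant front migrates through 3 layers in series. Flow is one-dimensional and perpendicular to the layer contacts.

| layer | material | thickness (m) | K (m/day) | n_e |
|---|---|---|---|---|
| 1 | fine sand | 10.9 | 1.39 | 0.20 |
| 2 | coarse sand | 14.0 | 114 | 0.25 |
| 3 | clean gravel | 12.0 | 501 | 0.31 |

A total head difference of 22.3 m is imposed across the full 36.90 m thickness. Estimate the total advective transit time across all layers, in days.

With flow normal to the layers, continuity requires the same specific discharge q through every layer.
Σ(b_i/K_i) = 10.9/1.39 + 14.0/114 + 12.0/501 = 7.988 d.
q = Δh / Σ(b_i/K_i) = 22.3 / 7.988 = 2.792 m/day.
In each layer the seepage velocity is v_i = q/n_i, so the layer transit time is t_i = b_i·n_i / q:
  layer 1 (fine sand): t_1 = 10.9 × 0.20 / 2.792 = 0.7809 d
  layer 2 (coarse sand): t_2 = 14.0 × 0.25 / 2.792 = 1.254 d
  layer 3 (clean gravel): t_3 = 12.0 × 0.31 / 2.792 = 1.333 d
Total t = Σ t_i = 3.367 days.

3.37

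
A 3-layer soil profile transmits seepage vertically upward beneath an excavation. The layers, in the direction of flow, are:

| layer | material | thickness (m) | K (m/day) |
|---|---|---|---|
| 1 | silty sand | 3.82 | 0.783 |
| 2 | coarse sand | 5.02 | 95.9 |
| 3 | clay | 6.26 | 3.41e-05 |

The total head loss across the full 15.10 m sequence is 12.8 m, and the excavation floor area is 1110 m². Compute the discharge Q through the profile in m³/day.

Flow is perpendicular to layering, so the layers act in series and the equivalent K is the thickness-weighted harmonic mean.
Total thickness L = 3.82 + 5.02 + 6.26 = 15.10 m.
Σ(b_i/K_i) = 3.82/0.783 + 5.02/95.9 + 6.26/3.41e-05 = 1.836e+05 d.
K_eq = L / Σ(b_i/K_i) = 15.10 / 1.836e+05 = 8.225e-05 m/day.
Q = K_eq · A · (Δh/L) = 8.225e-05 × 1110 × (12.8/15.10) = 0.07739 m³/day.

0.0774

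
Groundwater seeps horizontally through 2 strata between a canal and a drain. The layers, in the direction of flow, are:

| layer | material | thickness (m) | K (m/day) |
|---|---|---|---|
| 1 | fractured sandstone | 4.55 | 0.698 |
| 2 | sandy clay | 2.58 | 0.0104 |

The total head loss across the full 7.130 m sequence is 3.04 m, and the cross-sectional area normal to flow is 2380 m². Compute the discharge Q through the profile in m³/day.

28.4

Flow is perpendicular to layering, so the layers act in series and the equivalent K is the thickness-weighted harmonic mean.
Total thickness L = 4.55 + 2.58 = 7.130 m.
Σ(b_i/K_i) = 4.55/0.698 + 2.58/0.0104 = 254.6 d.
K_eq = L / Σ(b_i/K_i) = 7.130 / 254.6 = 0.02801 m/day.
Q = K_eq · A · (Δh/L) = 0.02801 × 2380 × (3.04/7.130) = 28.42 m³/day.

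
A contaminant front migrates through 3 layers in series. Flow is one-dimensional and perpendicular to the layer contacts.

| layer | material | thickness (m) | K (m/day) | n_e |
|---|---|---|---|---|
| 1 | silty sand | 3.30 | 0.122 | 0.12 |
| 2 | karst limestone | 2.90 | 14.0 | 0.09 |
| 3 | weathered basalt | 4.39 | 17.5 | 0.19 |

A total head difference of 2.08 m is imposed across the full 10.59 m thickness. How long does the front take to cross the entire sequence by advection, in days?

19.7

With flow normal to the layers, continuity requires the same specific discharge q through every layer.
Σ(b_i/K_i) = 3.30/0.122 + 2.90/14.0 + 4.39/17.5 = 27.51 d.
q = Δh / Σ(b_i/K_i) = 2.08 / 27.51 = 0.07562 m/day.
In each layer the seepage velocity is v_i = q/n_i, so the layer transit time is t_i = b_i·n_i / q:
  layer 1 (silty sand): t_1 = 3.30 × 0.12 / 0.07562 = 5.237 d
  layer 2 (karst limestone): t_2 = 2.90 × 0.09 / 0.07562 = 3.452 d
  layer 3 (weathered basalt): t_3 = 4.39 × 0.19 / 0.07562 = 11.03 d
Total t = Σ t_i = 19.72 days.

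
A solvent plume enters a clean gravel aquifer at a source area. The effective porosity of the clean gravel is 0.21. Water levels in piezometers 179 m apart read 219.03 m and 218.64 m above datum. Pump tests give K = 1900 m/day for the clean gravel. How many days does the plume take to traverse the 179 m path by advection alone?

9.08

Hydraulic gradient i = (219.03 − 218.64) / 179 = 0.39 / 179 = 0.002179.
Darcy flux q = K · i = 1900 × 0.002179 = 4.140 m/day.
Seepage velocity v = q / n_e = 4.140 / 0.21 = 19.71 m/day.
Travel time t = L / v = 179 / 19.71 = 9.080 days.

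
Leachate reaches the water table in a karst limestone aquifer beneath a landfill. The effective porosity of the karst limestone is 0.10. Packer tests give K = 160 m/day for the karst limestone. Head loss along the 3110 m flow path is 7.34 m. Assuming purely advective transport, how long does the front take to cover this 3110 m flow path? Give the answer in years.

2.25

Hydraulic gradient i = Δh / L = 7.34 / 3110 = 0.002360.
Darcy flux q = K · i = 160.0 × 0.002360 = 0.3776 m/day.
Seepage velocity v = q / n_e = 0.3776 / 0.10 = 3.776 m/day.
Travel time t = L / v = 3110 / 3.776 = 823.6 days = 2.255 years.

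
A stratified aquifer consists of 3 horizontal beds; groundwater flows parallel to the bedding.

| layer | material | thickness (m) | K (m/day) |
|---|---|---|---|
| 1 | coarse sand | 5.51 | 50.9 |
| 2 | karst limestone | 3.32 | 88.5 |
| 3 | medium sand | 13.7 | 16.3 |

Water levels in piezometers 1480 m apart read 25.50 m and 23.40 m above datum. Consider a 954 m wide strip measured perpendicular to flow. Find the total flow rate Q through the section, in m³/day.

Flow is parallel to layering, so each bed carries its own Darcy discharge and the transmissivities add.
Σ(K_i·b_i) = 50.9×5.51 + 88.5×3.32 + 16.3×13.7 = 797.6 m²/day.
Hydraulic gradient i = (25.50 − 23.40) / 1480 = 2.1 / 1480 = 0.001419.
Q = Σ(K_i·b_i) · W · i = 797.6 × 954 × 0.001419 = 1080 m³/day.

1080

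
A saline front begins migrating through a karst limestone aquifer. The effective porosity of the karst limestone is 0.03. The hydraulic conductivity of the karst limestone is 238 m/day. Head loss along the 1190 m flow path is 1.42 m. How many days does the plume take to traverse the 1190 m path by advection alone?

126

Hydraulic gradient i = Δh / L = 1.42 / 1190 = 0.001193.
Darcy flux q = K · i = 238.0 × 0.001193 = 0.2840 m/day.
Seepage velocity v = q / n_e = 0.2840 / 0.03 = 9.467 m/day.
Travel time t = L / v = 1190 / 9.467 = 125.7 days.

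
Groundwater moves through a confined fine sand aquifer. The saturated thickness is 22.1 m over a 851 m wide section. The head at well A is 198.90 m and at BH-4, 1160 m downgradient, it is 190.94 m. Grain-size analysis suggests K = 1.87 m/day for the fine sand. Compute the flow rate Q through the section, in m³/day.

Cross-sectional area A = 851 × 22.1 = 18807 m².
Hydraulic gradient i = (198.90 − 190.94) / 1160 = 7.96 / 1160 = 0.006862.
Darcy's law: Q = K · A · i = 1.870 × 18807 × 0.006862 = 241.3 m³/day.

241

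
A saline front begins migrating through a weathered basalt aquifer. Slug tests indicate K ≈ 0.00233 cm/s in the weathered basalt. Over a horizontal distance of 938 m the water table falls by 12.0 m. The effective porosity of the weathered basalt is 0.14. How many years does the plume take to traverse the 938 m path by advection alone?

14.0

Convert K: 0.00233 cm/s × 864 = 2.013 m/day.
Hydraulic gradient i = Δh / L = 12.0 / 938 = 0.01279.
Darcy flux q = K · i = 2.013 × 0.01279 = 0.02575 m/day.
Seepage velocity v = q / n_e = 0.02575 / 0.14 = 0.1840 m/day.
Travel time t = L / v = 938 / 0.1840 = 5099 days = 13.96 years.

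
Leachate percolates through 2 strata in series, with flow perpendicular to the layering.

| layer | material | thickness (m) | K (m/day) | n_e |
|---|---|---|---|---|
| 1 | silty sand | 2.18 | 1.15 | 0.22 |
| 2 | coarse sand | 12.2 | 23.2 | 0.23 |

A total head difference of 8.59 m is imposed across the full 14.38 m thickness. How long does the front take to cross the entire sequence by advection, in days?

0.926

With flow normal to the layers, continuity requires the same specific discharge q through every layer.
Σ(b_i/K_i) = 2.18/1.15 + 12.2/23.2 = 2.422 d.
q = Δh / Σ(b_i/K_i) = 8.59 / 2.422 = 3.547 m/day.
In each layer the seepage velocity is v_i = q/n_i, so the layer transit time is t_i = b_i·n_i / q:
  layer 1 (silty sand): t_1 = 2.18 × 0.22 / 3.547 = 0.1352 d
  layer 2 (coarse sand): t_2 = 12.2 × 0.23 / 3.547 = 0.7910 d
Total t = Σ t_i = 0.9262 days.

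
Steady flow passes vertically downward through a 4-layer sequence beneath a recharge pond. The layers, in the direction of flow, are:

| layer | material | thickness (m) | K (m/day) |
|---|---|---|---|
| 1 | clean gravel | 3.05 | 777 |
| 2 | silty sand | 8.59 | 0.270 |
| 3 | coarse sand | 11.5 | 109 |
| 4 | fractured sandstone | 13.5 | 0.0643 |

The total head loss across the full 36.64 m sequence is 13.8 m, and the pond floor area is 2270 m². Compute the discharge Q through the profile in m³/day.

130

Flow is perpendicular to layering, so the layers act in series and the equivalent K is the thickness-weighted harmonic mean.
Total thickness L = 3.05 + 8.59 + 11.5 + 13.5 = 36.64 m.
Σ(b_i/K_i) = 3.05/777 + 8.59/0.270 + 11.5/109 + 13.5/0.0643 = 241.9 d.
K_eq = L / Σ(b_i/K_i) = 36.64 / 241.9 = 0.1515 m/day.
Q = K_eq · A · (Δh/L) = 0.1515 × 2270 × (13.8/36.64) = 129.5 m³/day.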